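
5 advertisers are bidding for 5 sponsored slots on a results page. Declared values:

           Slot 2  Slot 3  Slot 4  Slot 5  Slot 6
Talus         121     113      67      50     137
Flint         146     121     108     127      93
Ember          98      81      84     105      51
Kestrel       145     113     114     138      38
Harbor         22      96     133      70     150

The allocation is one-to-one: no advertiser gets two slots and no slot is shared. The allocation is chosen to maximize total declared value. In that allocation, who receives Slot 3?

Flint receives Slot 3.

This is the linear assignment problem.
Optimal: Talus→Slot 6 ($137), Flint→Slot 3 ($121), Ember→Slot 5 ($105), Kestrel→Slot 2 ($145), Harbor→Slot 4 ($133) — total 137+121+105+145+133 = $641.
Row-greedy (each advertiser in turn takes its best remaining slot) gives $598, worse by 43.
Flint's own top slot is Slot 2 ($146), but forcing Flint→Slot 2 and reassigning the rest optimally gives only $635 — worse by 6.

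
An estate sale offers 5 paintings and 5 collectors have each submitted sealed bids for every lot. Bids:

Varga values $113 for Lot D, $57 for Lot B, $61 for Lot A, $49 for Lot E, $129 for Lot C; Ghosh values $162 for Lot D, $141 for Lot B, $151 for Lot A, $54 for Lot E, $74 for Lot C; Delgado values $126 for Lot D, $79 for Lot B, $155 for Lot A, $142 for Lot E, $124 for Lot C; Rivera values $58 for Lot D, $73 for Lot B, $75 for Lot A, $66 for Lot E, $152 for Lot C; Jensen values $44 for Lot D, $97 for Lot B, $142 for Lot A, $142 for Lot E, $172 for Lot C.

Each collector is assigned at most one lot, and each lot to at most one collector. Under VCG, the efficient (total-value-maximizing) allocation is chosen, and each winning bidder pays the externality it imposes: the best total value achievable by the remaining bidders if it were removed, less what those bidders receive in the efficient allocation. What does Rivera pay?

Rivera pays $37.

Efficient allocation: Varga→Lot D ($113), Ghosh→Lot B ($141), Delgado→Lot A ($155), Rivera→Lot C ($152), Jensen→Lot E ($142); total welfare W = $703.
Rivera receives Lot C at value $152, so the others get W − 152 = $551.
Without Rivera: best allocation of the remaining 4 bidders over all 5 lots is Varga→Lot C ($129), Ghosh→Lot D ($162), Delgado→Lot A ($155), Jensen→Lot E ($142), total $588.
VCG payment = (others' best without Rivera) − (others' welfare with Rivera) = 588 − 551 = $37.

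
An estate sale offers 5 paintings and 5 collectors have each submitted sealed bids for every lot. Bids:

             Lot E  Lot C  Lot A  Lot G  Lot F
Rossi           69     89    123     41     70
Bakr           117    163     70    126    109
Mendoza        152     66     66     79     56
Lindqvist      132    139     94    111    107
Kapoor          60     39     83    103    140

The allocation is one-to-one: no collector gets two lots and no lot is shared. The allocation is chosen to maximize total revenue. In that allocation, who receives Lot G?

This is a one-to-one assignment (maximum-weight bipartite matching).
Optimal: Rossi→Lot A ($123), Bakr→Lot C ($163), Mendoza→Lot E ($152), Lindqvist→Lot G ($111), Kapoor→Lot F ($140) — total 123+163+152+111+140 = $689.
Lindqvist's own top lot is Lot C ($139), but forcing Lindqvist→Lot C and reassigning the rest optimally gives only $680 — worse by 9.

Lindqvist receives Lot G.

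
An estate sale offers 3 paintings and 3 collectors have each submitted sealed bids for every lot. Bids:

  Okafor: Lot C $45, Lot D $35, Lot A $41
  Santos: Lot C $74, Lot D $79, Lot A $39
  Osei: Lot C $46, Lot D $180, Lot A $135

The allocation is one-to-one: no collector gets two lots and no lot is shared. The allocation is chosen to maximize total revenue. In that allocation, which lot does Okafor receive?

Okafor receives Lot A.

This is the linear assignment problem.
Optimal: Okafor→Lot A ($41), Santos→Lot C ($74), Osei→Lot D ($180) — total 41+74+180 = $295.
Row-greedy (each collector in turn takes its best remaining lot) gives $259, worse by 36.
Okafor's own top lot is Lot C ($45), but forcing Okafor→Lot C and reassigning the rest optimally gives only $264 — worse by 31.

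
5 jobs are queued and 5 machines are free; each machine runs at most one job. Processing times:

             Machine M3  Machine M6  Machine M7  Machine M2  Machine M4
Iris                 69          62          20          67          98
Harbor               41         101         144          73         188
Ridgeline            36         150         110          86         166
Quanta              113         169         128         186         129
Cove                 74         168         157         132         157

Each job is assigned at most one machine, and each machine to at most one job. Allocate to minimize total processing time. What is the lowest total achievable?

Minimum total: 410 min

Optimal: Iris→Machine M7 (20 min), Harbor→Machine M6 (101 min), Ridgeline→Machine M2 (86 min), Quanta→Machine M4 (129 min), Cove→Machine M3 (74 min) — total 20+101+86+129+74 = 410 min.
No other one-to-one assignment undercuts 410 min.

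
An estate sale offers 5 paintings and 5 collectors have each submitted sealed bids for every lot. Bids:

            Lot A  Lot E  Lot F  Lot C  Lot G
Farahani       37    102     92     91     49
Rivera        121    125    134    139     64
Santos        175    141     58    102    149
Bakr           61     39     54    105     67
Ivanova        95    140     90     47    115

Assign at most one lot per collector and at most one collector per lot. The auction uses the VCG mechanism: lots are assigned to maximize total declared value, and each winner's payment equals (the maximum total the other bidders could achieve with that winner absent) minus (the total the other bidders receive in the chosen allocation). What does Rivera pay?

Efficient allocation: Farahani→Lot E ($102), Rivera→Lot F ($134), Santos→Lot A ($175), Bakr→Lot C ($105), Ivanova→Lot G ($115); total welfare W = $631.
Rivera receives Lot F at value $134, so the others get W − 134 = $497.
Without Rivera: best allocation of the remaining 4 bidders over all 5 lots is Farahani→Lot F ($92), Santos→Lot A ($175), Bakr→Lot C ($105), Ivanova→Lot E ($140), total $512.
VCG payment = (others' best without Rivera) − (others' welfare with Rivera) = 512 − 497 = $15.

Rivera pays $15.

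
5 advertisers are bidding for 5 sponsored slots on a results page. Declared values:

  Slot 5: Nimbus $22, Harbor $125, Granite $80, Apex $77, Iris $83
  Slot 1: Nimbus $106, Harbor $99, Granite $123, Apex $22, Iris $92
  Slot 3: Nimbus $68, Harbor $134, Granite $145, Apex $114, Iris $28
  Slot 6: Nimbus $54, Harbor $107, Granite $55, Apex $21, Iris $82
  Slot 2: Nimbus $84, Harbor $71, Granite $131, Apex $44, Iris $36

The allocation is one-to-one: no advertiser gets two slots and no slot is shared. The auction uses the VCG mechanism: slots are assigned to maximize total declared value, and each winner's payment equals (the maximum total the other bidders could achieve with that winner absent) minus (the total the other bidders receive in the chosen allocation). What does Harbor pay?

Harbor pays $1.

Efficient allocation: Nimbus→Slot 1 ($106), Harbor→Slot 5 ($125), Granite→Slot 2 ($131), Apex→Slot 3 ($114), Iris→Slot 6 ($82); total welfare W = $558.
Harbor receives Slot 5 at value $125, so the others get W − 125 = $433.
Without Harbor: best allocation of the remaining 4 bidders over all 5 slots is Nimbus→Slot 1 ($106), Granite→Slot 2 ($131), Apex→Slot 3 ($114), Iris→Slot 5 ($83), total $434.
VCG payment = (others' best without Harbor) − (others' welfare with Harbor) = 434 − 433 = $1.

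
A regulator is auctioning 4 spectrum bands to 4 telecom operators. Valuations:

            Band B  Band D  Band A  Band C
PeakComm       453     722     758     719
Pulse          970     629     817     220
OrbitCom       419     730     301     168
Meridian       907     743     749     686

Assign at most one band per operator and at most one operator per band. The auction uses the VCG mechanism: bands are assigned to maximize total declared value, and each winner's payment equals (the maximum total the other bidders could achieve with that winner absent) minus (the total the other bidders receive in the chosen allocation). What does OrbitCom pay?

Efficient allocation: PeakComm→Band C ($719M), Pulse→Band A ($817M), OrbitCom→Band D ($730M), Meridian→Band B ($907M); total welfare W = $3173M.
OrbitCom receives Band D at value $730M, so the others get W − 730 = $2443M.
Without OrbitCom: best allocation of the remaining 3 bidders over all 4 bands is PeakComm→Band A ($758M), Pulse→Band B ($970M), Meridian→Band D ($743M), total $2471M.
VCG payment = (others' best without OrbitCom) − (others' welfare with OrbitCom) = 2471 − 2443 = $28M.

OrbitCom pays $28M.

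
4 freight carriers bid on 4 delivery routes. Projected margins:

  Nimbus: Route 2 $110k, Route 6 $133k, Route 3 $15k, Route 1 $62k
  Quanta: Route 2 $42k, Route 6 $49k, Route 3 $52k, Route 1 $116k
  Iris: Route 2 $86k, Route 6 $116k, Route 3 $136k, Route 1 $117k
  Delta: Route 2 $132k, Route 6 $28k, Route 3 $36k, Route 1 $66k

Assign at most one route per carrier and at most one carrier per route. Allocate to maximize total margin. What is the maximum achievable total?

Treat this as an assignment problem: match each carrier to one route.
Optimal: Nimbus→Route 6 ($133k), Quanta→Route 1 ($116k), Iris→Route 3 ($136k), Delta→Route 2 ($132k) — total 133+116+136+132 = $517k.
Every other assignment is strictly worse.

Maximum total: $517k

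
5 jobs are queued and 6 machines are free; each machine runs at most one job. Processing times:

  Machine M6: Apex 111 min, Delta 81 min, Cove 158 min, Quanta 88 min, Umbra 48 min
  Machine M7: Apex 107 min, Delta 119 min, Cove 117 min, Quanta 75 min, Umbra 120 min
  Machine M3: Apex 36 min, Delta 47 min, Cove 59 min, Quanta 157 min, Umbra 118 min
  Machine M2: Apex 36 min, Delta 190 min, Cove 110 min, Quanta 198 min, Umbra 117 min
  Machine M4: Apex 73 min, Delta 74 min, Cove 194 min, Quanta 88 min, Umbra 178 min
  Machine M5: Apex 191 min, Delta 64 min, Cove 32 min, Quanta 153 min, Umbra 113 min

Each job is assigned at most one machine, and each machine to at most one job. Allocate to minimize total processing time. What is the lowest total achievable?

Optimal: Apex→Machine M2 (36 min), Delta→Machine M3 (47 min), Cove→Machine M5 (32 min), Quanta→Machine M7 (75 min), Umbra→Machine M6 (48 min) — total 36+47+32+75+48 = 238 min.
Min-entry greedy (repeatedly take the single cheapest remaining cell) gives 265 min, worse by 27.
Next-best assignment: Apex→Machine M2, Delta→Machine M3, Cove→Machine M5, Quanta→Machine M4, Umbra→Machine M6 = 251 min.

Minimum total: 238 min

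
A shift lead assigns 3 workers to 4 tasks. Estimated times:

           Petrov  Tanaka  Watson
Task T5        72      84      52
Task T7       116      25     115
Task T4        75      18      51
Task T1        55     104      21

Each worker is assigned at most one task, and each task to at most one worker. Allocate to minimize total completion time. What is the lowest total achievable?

Minimum total: 111 min

Treat this as an assignment problem: match each worker to one task.
Optimal: Petrov→Task T5 (72 min), Tanaka→Task T4 (18 min), Watson→Task T1 (21 min) — total 72+18+21 = 111 min.
Column-greedy (each task in turn goes to its cheapest remaining worker) gives 152 min, worse by 41.
Swapping Petrov↔Watson (Petrov→Task T1 55 min, Watson→Task T5 52 min) adds 14.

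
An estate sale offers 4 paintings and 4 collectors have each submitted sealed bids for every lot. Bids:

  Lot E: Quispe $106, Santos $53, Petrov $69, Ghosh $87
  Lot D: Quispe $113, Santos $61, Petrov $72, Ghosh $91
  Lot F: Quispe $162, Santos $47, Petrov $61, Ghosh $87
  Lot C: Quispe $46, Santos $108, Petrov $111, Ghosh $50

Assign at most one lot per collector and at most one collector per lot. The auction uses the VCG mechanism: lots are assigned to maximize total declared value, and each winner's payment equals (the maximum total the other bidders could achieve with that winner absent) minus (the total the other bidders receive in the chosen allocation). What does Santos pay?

Santos pays $42.

Efficient allocation: Quispe→Lot F ($162), Santos→Lot C ($108), Petrov→Lot E ($69), Ghosh→Lot D ($91); total welfare W = $430.
Santos receives Lot C at value $108, so the others get W − 108 = $322.
Without Santos: best allocation of the remaining 3 bidders over all 4 lots is Quispe→Lot F ($162), Petrov→Lot C ($111), Ghosh→Lot D ($91), total $364.
VCG payment = (others' best without Santos) − (others' welfare with Santos) = 364 − 322 = $42.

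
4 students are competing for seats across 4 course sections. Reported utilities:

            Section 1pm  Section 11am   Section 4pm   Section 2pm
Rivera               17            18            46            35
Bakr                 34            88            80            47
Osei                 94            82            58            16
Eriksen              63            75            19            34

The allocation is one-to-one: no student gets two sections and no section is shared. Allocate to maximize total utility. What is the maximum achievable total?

Maximum total: 284 points

This is a one-to-one assignment (maximum-weight bipartite matching).
Optimal: Rivera→Section 2pm (35 points), Bakr→Section 4pm (80 points), Osei→Section 1pm (94 points), Eriksen→Section 11am (75 points) — total 35+80+94+75 = 284 points.
Next-best assignment: Rivera→Section 4pm, Bakr→Section 11am, Osei→Section 1pm, Eriksen→Section 2pm = 262 points.
Swapping Bakr↔Eriksen (Bakr→Section 11am 88 points, Eriksen→Section 4pm 19 points) loses 48.
Checked against all permutations: 284 points is optimal.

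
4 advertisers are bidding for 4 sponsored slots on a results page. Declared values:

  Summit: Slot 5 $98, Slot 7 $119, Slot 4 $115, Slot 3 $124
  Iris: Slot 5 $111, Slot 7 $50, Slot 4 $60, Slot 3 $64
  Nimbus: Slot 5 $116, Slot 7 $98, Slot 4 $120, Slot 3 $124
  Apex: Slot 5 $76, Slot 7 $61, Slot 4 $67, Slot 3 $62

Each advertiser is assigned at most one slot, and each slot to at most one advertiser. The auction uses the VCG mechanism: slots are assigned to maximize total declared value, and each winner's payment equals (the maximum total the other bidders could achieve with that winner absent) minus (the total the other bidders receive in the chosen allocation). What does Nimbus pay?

Nimbus pays $5.

Efficient allocation: Summit→Slot 7 ($119), Iris→Slot 5 ($111), Nimbus→Slot 3 ($124), Apex→Slot 4 ($67); total welfare W = $421.
Nimbus receives Slot 3 at value $124, so the others get W − 124 = $297.
Without Nimbus: best allocation of the remaining 3 bidders over all 4 slots is Summit→Slot 3 ($124), Iris→Slot 5 ($111), Apex→Slot 4 ($67), total $302.
VCG payment = (others' best without Nimbus) − (others' welfare with Nimbus) = 302 − 297 = $5.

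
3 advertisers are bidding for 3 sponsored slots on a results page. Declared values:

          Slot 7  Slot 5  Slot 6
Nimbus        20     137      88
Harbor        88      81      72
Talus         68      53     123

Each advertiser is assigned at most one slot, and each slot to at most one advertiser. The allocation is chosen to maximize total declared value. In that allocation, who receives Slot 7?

Harbor receives Slot 7.

Optimal: Nimbus→Slot 5 ($137), Harbor→Slot 7 ($88), Talus→Slot 6 ($123) — total 137+88+123 = $348.
Next-best assignment: Nimbus→Slot 5, Harbor→Slot 6, Talus→Slot 7 = $277.
Checked against all permutations: $348 is optimal.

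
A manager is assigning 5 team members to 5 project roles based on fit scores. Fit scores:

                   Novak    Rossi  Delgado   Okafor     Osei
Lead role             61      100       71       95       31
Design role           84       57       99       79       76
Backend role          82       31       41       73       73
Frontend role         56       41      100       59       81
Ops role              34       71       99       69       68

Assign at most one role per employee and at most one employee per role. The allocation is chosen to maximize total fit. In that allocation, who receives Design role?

Okafor receives Design role.

Optimal: Novak→Backend role (82 pts), Rossi→Lead role (100 pts), Delgado→Ops role (99 pts), Okafor→Design role (79 pts), Osei→Frontend role (81 pts) — total 82+100+99+79+81 = 441 pts.
Swapping Osei↔Novak (Osei→Backend role 73 pts, Novak→Frontend role 56 pts) loses 34.
Okafor's own top role is Lead role (95 pts), but forcing Okafor→Lead role and reassigning the rest optimally gives only 428 pts — worse by 13.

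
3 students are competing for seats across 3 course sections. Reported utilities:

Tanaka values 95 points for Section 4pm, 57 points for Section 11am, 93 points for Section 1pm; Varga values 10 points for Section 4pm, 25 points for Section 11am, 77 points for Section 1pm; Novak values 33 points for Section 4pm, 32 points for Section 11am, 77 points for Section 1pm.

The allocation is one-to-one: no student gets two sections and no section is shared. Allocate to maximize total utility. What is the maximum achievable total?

Maximum total: 204 points

This is a one-to-one assignment (maximum-weight bipartite matching).
Optimal: Tanaka→Section 4pm (95 points), Varga→Section 1pm (77 points), Novak→Section 11am (32 points) — total 95+77+32 = 204 points.
Next-best assignment: Tanaka→Section 4pm, Varga→Section 11am, Novak→Section 1pm = 197 points.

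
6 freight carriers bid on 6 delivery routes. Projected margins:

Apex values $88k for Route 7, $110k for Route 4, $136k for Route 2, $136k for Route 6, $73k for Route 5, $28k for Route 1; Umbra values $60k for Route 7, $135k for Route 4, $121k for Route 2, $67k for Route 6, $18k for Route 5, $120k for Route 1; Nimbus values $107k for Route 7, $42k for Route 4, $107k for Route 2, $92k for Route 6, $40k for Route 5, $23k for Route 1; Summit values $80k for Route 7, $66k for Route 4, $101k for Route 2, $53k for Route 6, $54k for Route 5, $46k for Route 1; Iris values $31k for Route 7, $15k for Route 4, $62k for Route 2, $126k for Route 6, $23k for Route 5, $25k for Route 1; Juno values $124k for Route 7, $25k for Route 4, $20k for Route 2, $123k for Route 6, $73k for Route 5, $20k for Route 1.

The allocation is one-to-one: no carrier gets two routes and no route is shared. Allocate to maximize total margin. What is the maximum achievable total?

Maximum total: $641k

Treat this as an assignment problem: match each carrier to one route.
Optimal: Apex→Route 4 ($110k), Umbra→Route 1 ($120k), Nimbus→Route 2 ($107k), Summit→Route 5 ($54k), Iris→Route 6 ($126k), Juno→Route 7 ($124k) — total 110+120+107+54+126+124 = $641k.
Max-entry greedy (repeatedly take the single best remaining cell) gives $598k, worse by 43.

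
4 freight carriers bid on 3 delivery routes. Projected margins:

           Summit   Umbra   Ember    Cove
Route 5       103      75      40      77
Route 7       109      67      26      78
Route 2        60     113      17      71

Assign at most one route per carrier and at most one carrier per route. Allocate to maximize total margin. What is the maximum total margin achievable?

Max total: $299k

Optimal: Cove→Route 5 ($77k), Summit→Route 7 ($109k), Umbra→Route 2 ($113k) — total 77+109+113 = $299k.
Row-greedy (each carrier in turn takes its best remaining route) gives $262k, worse by 37.
Swapping Summit↔Umbra (Summit→Route 2 $60k, Umbra→Route 7 $67k) loses 95.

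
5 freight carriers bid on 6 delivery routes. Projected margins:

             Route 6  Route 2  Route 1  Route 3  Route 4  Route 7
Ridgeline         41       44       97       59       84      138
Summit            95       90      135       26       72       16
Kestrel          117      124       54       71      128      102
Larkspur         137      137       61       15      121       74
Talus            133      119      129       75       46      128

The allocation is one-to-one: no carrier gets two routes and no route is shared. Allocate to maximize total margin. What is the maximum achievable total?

Optimal: Ridgeline→Route 7 ($138k), Summit→Route 1 ($135k), Kestrel→Route 4 ($128k), Larkspur→Route 2 ($137k), Talus→Route 6 ($133k) — total 138+135+128+137+133 = $671k.
Max-entry greedy (repeatedly take the single best remaining cell) gives $657k, worse by 14.
Next-best assignment: Ridgeline→Route 7, Summit→Route 1, Kestrel→Route 4, Larkspur→Route 6, Talus→Route 2 = $657k.

Max total: $671k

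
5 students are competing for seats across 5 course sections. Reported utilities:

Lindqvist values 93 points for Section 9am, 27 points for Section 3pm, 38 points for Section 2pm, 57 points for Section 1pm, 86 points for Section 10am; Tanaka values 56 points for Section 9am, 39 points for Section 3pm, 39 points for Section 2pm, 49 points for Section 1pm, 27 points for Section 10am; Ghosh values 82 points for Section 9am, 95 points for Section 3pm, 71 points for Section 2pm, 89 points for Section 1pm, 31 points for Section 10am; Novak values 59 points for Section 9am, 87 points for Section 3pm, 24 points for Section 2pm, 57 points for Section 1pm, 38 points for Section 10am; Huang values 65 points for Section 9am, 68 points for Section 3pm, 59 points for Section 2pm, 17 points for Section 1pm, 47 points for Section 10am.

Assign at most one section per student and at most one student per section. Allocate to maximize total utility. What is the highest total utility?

Maximum total: 377 points

This is a one-to-one assignment (maximum-weight bipartite matching).
Optimal: Lindqvist→Section 10am (86 points), Tanaka→Section 9am (56 points), Ghosh→Section 1pm (89 points), Novak→Section 3pm (87 points), Huang→Section 2pm (59 points) — total 86+56+89+87+59 = 377 points.
Max-entry greedy (repeatedly take the single best remaining cell) gives 331 points, worse by 46.
Next-best assignment: Lindqvist→Section 10am, Tanaka→Section 2pm, Ghosh→Section 1pm, Novak→Section 3pm, Huang→Section 9am = 366 points.
Swapping Novak↔Lindqvist (Novak→Section 10am 38 points, Lindqvist→Section 3pm 27 points) loses 108.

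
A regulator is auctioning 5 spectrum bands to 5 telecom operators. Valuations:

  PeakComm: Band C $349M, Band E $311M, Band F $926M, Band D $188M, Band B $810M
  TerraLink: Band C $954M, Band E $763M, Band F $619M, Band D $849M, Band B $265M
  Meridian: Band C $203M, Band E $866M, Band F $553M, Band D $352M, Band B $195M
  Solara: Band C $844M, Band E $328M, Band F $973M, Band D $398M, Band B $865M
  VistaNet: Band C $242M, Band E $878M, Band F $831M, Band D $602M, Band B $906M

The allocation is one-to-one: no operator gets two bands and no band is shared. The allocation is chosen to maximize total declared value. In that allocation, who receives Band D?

Optimal: PeakComm→Band F ($926M), TerraLink→Band D ($849M), Meridian→Band E ($866M), Solara→Band C ($844M), VistaNet→Band B ($906M) — total 926+849+866+844+906 = $4391M.
Next-best assignment: PeakComm→Band F, TerraLink→Band C, Meridian→Band E, Solara→Band B, VistaNet→Band D = $4213M.
Swapping Meridian↔PeakComm (Meridian→Band F $553M, PeakComm→Band E $311M) loses 928.
TerraLink's own top band is Band C ($954M), but forcing TerraLink→Band C and reassigning the rest optimally gives only $4213M — worse by 178.

TerraLink receives Band D.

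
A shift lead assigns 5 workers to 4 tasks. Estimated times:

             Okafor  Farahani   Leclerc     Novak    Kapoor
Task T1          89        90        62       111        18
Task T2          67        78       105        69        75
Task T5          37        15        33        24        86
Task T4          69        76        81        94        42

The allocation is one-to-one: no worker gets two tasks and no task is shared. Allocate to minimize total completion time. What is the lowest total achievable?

Minimum total: 171 min

Optimal: Kapoor→Task T1 (18 min), Novak→Task T2 (69 min), Farahani→Task T5 (15 min), Okafor→Task T4 (69 min) — total 18+69+15+69 = 171 min.
Next-best assignment: Kapoor→Task T1, Okafor→Task T2, Farahani→Task T5, Leclerc→Task T4 = 181 min.
Every other assignment is strictly worse.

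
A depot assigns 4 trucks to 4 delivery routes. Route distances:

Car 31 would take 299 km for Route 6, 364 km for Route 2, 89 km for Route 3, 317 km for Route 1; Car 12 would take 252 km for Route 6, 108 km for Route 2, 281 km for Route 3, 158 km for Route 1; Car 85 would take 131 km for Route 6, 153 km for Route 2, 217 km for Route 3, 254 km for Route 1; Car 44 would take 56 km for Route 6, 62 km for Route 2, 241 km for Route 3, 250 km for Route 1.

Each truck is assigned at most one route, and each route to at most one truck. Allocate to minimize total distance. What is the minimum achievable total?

Min total: 440 km

This is a one-to-one assignment (minimum-cost bipartite matching).
Optimal: Car 31→Route 3 (89 km), Car 12→Route 1 (158 km), Car 85→Route 6 (131 km), Car 44→Route 2 (62 km) — total 89+158+131+62 = 440 km.
Row-greedy (each truck in turn takes its cheapest remaining route) gives 578 km, worse by 138.
Swapping Car 31↔Car 44 (Car 31→Route 2 364 km, Car 44→Route 3 241 km) adds 454.
Every other assignment is strictly worse.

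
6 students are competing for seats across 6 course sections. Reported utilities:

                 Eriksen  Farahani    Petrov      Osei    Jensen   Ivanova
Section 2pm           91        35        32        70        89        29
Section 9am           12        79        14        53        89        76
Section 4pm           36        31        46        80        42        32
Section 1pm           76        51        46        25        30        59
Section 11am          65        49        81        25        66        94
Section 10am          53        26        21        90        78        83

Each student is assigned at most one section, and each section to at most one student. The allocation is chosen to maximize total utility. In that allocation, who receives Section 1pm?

Optimal: Eriksen→Section 1pm (76 points), Farahani→Section 9am (79 points), Petrov→Section 11am (81 points), Osei→Section 4pm (80 points), Jensen→Section 2pm (89 points), Ivanova→Section 10am (83 points) — total 76+79+81+80+89+83 = 488 points.
Column-greedy (each section in turn goes to its best remaining student) gives 426 points, worse by 62.
Swapping Ivanova↔Farahani (Ivanova→Section 9am 76 points, Farahani→Section 10am 26 points) loses 60.
Eriksen's own top section is Section 2pm (91 points), but forcing Eriksen→Section 2pm and reassigning the rest optimally gives only 475 points — worse by 13.

Eriksen receives Section 1pm.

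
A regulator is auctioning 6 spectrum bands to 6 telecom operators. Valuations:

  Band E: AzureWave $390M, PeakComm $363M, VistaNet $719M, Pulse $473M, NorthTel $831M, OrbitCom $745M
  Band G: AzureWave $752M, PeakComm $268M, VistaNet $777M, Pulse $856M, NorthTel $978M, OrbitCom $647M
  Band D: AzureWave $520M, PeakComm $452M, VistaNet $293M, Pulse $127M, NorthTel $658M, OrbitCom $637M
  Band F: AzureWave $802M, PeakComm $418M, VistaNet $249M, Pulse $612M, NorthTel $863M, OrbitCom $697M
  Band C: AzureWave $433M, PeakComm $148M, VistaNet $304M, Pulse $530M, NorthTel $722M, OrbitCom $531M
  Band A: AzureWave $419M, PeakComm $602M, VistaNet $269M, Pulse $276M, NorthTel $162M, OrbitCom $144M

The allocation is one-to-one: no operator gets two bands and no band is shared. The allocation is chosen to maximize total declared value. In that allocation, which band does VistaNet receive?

Optimal: AzureWave→Band F ($802M), PeakComm→Band A ($602M), VistaNet→Band E ($719M), Pulse→Band G ($856M), NorthTel→Band C ($722M), OrbitCom→Band D ($637M) — total 802+602+719+856+722+637 = $4338M.
Max-entry greedy (repeatedly take the single best remaining cell) gives $3950M, worse by 388.
Swapping NorthTel↔Pulse (NorthTel→Band G $978M, Pulse→Band C $530M) loses 70.
Checked against all permutations: $4338M is optimal.
VistaNet's own top band is Band G ($777M), but forcing VistaNet→Band G and reassigning the rest optimally gives only $4179M — worse by 159.

VistaNet receives Band E.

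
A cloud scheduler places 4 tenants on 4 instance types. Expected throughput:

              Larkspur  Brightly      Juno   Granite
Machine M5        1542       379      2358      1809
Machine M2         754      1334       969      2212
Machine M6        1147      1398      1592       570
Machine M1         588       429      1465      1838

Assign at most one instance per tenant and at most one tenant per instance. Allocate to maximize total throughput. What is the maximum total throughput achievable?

Treat this as an assignment problem: match each tenant to one instance.
Optimal: Larkspur→Machine M6 (1147 ops/s), Brightly→Machine M2 (1334 ops/s), Juno→Machine M5 (2358 ops/s), Granite→Machine M1 (1838 ops/s) — total 1147+1334+2358+1838 = 6677 ops/s.
Column-greedy (each instance in turn goes to its best remaining tenant) gives 6556 ops/s, worse by 121.
Next-best assignment: Larkspur→Machine M5, Brightly→Machine M6, Juno→Machine M1, Granite→Machine M2 = 6617 ops/s.
Swapping Juno↔Larkspur (Juno→Machine M6 1592 ops/s, Larkspur→Machine M5 1542 ops/s) loses 371.
No other one-to-one assignment exceeds 6677 ops/s.

Max total: 6677 ops/s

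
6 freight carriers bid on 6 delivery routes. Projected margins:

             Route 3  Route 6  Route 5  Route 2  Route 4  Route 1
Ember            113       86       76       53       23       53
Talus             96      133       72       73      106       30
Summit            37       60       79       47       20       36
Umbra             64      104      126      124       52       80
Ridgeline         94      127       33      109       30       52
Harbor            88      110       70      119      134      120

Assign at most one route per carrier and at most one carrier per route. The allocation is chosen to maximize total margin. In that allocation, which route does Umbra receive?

Umbra receives Route 2.

Optimal: Ember→Route 3 ($113k), Talus→Route 4 ($106k), Summit→Route 5 ($79k), Umbra→Route 2 ($124k), Ridgeline→Route 6 ($127k), Harbor→Route 1 ($120k) — total 113+106+79+124+127+120 = $669k.
Umbra's own top route is Route 5 ($126k), but forcing Umbra→Route 5 and reassigning the rest optimally gives only $651k — worse by 18.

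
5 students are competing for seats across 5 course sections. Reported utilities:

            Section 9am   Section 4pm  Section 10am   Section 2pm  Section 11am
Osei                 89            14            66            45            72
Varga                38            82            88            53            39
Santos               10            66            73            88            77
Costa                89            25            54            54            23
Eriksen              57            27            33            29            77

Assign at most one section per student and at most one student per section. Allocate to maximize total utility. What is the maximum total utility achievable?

Maximum total: 402 points

Optimal: Osei→Section 10am (66 points), Varga→Section 4pm (82 points), Santos→Section 2pm (88 points), Costa→Section 9am (89 points), Eriksen→Section 11am (77 points) — total 66+82+88+89+77 = 402 points.
Row-greedy (each student in turn takes its best remaining section) gives 367 points, worse by 35.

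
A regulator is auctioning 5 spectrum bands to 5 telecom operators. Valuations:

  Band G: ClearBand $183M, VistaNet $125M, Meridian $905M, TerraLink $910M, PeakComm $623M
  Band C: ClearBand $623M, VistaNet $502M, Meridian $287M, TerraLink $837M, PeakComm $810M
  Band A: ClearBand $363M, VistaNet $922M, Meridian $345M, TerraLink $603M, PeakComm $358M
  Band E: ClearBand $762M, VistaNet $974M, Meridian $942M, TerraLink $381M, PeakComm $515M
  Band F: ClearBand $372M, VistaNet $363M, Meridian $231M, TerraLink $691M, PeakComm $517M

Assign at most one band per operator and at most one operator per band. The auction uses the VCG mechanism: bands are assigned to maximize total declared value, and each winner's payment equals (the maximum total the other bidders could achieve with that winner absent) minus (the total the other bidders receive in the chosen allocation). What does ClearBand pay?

Efficient allocation: ClearBand→Band E ($762M), VistaNet→Band A ($922M), Meridian→Band G ($905M), TerraLink→Band F ($691M), PeakComm→Band C ($810M); total welfare W = $4090M.
ClearBand receives Band E at value $762M, so the others get W − 762 = $3328M.
Without ClearBand: best allocation of the remaining 4 bidders over all 5 bands is VistaNet→Band A ($922M), Meridian→Band E ($942M), TerraLink→Band G ($910M), PeakComm→Band C ($810M), total $3584M.
VCG payment = (others' best without ClearBand) − (others' welfare with ClearBand) = 3584 − 3328 = $256M.

ClearBand pays $256M.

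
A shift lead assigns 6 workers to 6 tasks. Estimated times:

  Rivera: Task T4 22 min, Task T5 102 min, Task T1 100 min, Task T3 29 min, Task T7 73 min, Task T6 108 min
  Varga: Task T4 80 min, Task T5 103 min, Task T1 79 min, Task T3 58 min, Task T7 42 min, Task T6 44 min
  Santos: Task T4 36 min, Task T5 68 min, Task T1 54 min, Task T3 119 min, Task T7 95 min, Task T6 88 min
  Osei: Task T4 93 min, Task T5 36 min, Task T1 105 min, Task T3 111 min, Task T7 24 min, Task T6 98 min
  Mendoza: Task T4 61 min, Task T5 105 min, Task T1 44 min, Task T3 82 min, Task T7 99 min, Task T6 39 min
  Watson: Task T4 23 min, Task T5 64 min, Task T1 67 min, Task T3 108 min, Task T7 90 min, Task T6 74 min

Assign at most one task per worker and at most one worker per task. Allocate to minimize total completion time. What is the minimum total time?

Minimum total: 223 min

Optimal: Rivera→Task T3 (29 min), Varga→Task T7 (42 min), Santos→Task T1 (54 min), Osei→Task T5 (36 min), Mendoza→Task T6 (39 min), Watson→Task T4 (23 min) — total 29+42+54+36+39+23 = 223 min.
Min-entry greedy (repeatedly take the single cheapest remaining cell) gives 261 min, worse by 38.
Swapping Watson↔Osei (Watson→Task T5 64 min, Osei→Task T4 93 min) adds 98.
Checked against all permutations: 223 min is optimal.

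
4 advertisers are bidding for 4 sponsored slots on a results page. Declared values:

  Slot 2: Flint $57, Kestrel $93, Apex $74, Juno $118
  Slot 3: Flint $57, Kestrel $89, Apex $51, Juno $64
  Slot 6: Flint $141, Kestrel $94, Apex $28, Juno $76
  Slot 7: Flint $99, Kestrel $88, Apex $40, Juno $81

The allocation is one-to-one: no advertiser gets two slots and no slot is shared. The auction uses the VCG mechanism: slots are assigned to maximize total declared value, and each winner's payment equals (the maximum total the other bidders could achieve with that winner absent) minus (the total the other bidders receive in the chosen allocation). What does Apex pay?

Efficient allocation: Flint→Slot 6 ($141), Kestrel→Slot 7 ($88), Apex→Slot 3 ($51), Juno→Slot 2 ($118); total welfare W = $398.
Apex receives Slot 3 at value $51, so the others get W − 51 = $347.
Without Apex: best allocation of the remaining 3 bidders over all 4 slots is Flint→Slot 6 ($141), Kestrel→Slot 3 ($89), Juno→Slot 2 ($118), total $348.
VCG payment = (others' best without Apex) − (others' welfare with Apex) = 348 − 347 = $1.

Apex pays $1.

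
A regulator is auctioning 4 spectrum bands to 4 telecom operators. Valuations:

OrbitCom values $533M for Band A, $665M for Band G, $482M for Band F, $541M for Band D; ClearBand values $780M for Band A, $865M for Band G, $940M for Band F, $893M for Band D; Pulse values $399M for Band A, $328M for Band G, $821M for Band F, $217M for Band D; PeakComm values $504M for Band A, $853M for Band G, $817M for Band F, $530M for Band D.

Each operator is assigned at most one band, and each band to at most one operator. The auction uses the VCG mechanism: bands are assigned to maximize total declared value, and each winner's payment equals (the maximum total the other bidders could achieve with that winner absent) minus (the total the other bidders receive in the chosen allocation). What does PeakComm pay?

PeakComm pays $132M.

Efficient allocation: OrbitCom→Band A ($533M), ClearBand→Band D ($893M), Pulse→Band F ($821M), PeakComm→Band G ($853M); total welfare W = $3100M.
PeakComm receives Band G at value $853M, so the others get W − 853 = $2247M.
Without PeakComm: best allocation of the remaining 3 bidders over all 4 bands is OrbitCom→Band G ($665M), ClearBand→Band D ($893M), Pulse→Band F ($821M), total $2379M.
VCG payment = (others' best without PeakComm) − (others' welfare with PeakComm) = 2379 − 2247 = $132M.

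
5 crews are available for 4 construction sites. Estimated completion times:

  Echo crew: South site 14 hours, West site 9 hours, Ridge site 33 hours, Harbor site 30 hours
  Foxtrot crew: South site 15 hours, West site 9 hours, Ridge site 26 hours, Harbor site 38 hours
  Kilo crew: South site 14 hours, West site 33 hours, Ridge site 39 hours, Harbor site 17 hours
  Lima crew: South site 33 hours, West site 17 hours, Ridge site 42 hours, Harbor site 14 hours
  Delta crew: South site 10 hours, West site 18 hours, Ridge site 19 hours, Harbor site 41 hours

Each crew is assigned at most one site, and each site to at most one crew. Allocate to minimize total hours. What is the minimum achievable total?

Min total: 56 hours

Optimal: Echo crew→South site (14 hours), Foxtrot crew→West site (9 hours), Delta crew→Ridge site (19 hours), Lima crew→Harbor site (14 hours) — total 14+9+19+14 = 56 hours.
Min-entry greedy (repeatedly take the single cheapest remaining cell) gives 59 hours, worse by 3.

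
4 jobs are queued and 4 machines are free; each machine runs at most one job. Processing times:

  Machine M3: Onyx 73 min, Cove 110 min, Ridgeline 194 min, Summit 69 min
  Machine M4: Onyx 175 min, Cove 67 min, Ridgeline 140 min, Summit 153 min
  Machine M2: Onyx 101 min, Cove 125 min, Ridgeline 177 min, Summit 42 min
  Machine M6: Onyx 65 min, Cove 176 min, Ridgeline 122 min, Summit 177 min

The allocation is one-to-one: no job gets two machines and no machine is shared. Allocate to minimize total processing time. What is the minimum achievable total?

Treat this as an assignment problem: match each job to one machine.
Optimal: Onyx→Machine M3 (73 min), Cove→Machine M4 (67 min), Ridgeline→Machine M6 (122 min), Summit→Machine M2 (42 min) — total 73+67+122+42 = 304 min.
Row-greedy (each job in turn takes its cheapest remaining machine) gives 378 min, worse by 74.
Swapping Ridgeline↔Onyx (Ridgeline→Machine M3 194 min, Onyx→Machine M6 65 min) adds 64.

Minimum total: 304 min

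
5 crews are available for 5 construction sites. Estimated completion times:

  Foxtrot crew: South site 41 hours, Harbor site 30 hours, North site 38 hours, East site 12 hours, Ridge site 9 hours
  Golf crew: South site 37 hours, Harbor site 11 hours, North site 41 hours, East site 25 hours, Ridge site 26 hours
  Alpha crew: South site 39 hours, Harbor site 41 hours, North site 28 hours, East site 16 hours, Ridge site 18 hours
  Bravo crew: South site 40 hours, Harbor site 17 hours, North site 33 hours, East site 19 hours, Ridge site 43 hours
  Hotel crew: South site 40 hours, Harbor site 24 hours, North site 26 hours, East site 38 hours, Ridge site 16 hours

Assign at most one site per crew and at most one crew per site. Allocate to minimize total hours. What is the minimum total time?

Min total: 102 hours

Optimal: Foxtrot crew→Ridge site (9 hours), Golf crew→Harbor site (11 hours), Alpha crew→East site (16 hours), Bravo crew→South site (40 hours), Hotel crew→North site (26 hours) — total 9+11+16+40+26 = 102 hours.
Column-greedy (each site in turn goes to its cheapest remaining crew) gives 110 hours, worse by 8.
Next-best assignment: Foxtrot crew→Ridge site, Golf crew→Harbor site, Alpha crew→South site, Bravo crew→East site, Hotel crew→North site = 104 hours.
Swapping Hotel crew↔Foxtrot crew (Hotel crew→Ridge site 16 hours, Foxtrot crew→North site 38 hours) adds 19.
No other one-to-one assignment undercuts 102 hours.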